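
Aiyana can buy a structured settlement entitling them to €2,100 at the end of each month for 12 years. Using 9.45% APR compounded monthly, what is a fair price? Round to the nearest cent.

With 12 periods per year: i = 0.007875, n = 144.
PV = PMT · [1 − (1+i)^(−n)] / i = 2100 · 85.945903 = 180,486.3971

€180,486.40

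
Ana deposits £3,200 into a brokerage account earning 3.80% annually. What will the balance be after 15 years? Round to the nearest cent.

FV = PV·(1+i)^n = 3,200 × 1.749687 = 5,598.9976

£5,599.00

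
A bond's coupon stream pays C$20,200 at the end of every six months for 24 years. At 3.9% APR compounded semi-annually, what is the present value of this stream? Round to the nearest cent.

i = 0.039/2 = 0.0195 per half-year; n = 24·2 = 48.
PV = 20200 × [1 − (1+0.0195)^(−48)] / 0.0195 = 20200 × 30.987552 = 625,948.5480

C$625,948.55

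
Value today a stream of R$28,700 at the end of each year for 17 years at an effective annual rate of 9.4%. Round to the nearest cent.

Annuity factor a(17|0.094) = 8.328480; PV = 28700 × 8.328480 = 239,027.3859

R$239,027.39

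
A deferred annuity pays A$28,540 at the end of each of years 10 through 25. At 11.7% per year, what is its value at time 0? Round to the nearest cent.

A$74,769.43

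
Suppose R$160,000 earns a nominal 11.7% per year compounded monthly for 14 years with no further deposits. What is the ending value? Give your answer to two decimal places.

i = 0.117/12 = 0.00975 per month; n = 14·12 = 168.
FV = PV·(1+i)^n = 160,000 × 5.104213 = 816,674.0803

R$816,674.08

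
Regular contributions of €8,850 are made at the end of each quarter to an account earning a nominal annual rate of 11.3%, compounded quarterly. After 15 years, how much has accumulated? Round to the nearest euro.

Periodic rate i = 0.113/4 = 0.02825; n = 15 × 4 = 60 periods.
Accumulation factor s(60|0.02825) = 152.925323; FV = 8850 × 152.925323 = 1,353,389.1060

€1,353,389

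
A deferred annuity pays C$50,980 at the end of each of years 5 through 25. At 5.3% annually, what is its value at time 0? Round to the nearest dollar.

C$517,874

PV at t=4 (ordinary 21-year annuity): 50980 × a(21|0.053) = 50980 × 12.489281 = 636,703.5429
PV₀ = 636,703.5429 / (1+0.053)^4 = 636,703.5429 / 1.229457 = 517,873.6113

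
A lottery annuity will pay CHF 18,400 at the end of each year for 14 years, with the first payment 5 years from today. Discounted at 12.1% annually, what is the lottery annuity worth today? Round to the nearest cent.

CHF 76,836.90

PV at t=4 (ordinary 14-year annuity): 18400 × a(14|0.121) = 18400 × 6.594388 = 121,336.7302
PV₀ = 121,336.7302 / (1+0.121)^4 = 121,336.7302 / 1.579147 = 76,836.9003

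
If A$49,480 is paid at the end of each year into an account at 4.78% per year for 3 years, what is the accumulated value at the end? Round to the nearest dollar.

FV = 49480 × [(1+0.0478)^3 − 1] / 0.0478 = 49480 × 3.145685 = 155,648.4859

A$155,648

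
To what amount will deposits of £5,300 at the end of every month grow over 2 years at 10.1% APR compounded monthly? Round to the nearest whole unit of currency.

£140,307

i = 0.101/12 = 0.00841667 per month; n = 2·12 = 24.
Accumulation factor s(24|0.00841667) = 26.472935; FV = 5300 × 26.472935 = 140,306.5580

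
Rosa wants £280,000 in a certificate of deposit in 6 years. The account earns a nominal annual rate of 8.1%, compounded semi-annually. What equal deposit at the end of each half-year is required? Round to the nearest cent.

Periodic rate i = 0.081/2 = 0.0405; n = 6 × 2 = 12 periods.
FV-annuity factor = 15.068973; PMT = 280000 / 15.068973 = 18,581.2265

£18,581.23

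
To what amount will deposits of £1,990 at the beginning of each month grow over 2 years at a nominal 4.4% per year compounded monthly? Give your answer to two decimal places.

£50,011.80

i = 0.044/12 = 0.00366667 per month; n = 2·12 = 24.
Accumulation factor s(24|0.00366667) × (1+i) = 25.131556; FV = 1990 × 25.131556 = 50,011.7955
(Beginning-of-period payments → annuity-due factor ×(1+i).)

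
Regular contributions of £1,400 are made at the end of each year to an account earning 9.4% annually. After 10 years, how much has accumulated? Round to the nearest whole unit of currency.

£21,680

FV = 1400 × [(1+0.094)^10 − 1] / 0.094 = 1400 × 15.486044 = 21,680.4623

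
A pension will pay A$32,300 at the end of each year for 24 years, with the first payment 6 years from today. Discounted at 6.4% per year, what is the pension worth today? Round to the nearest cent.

A$286,590.47

Value one period before first payment (t=5): 32300 × [1 − (1+0.064)^(−24)] / 0.064 = 32300 × 12.099498 = 390,813.7881
PV₀ = 390,813.7881 / (1+0.064)^5 = 390,813.7881 / 1.363666 = 286,590.4654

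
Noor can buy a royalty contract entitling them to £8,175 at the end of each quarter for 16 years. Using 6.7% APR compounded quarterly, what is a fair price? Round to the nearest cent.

£319,495.49

With 4 periods per year: i = 0.01675, n = 64.
PV = 8175 × [1 − (1+0.01675)^(−64)] / 0.01675 = 8175 × 39.082018 = 319,495.4948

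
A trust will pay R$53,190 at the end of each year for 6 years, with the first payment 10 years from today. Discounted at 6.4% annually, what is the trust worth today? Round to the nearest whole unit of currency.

Value one period before first payment (t=9): 53190 × [1 − (1+0.064)^(−6)] / 0.064 = 53190 × 4.856127 = 258,297.3912
Discount back 9 years: 258,297.3912 × (1+0.064)^(−9) = 258,297.3912 × 0.572170 = 147,790.1086

R$147,790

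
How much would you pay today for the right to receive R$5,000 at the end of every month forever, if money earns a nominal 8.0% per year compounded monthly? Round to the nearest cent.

R$750,000.00

Periodic rate i = 0.08/12 = 0.00666667.
PV = PMT / i = 5000 / 0.00666667 = 750,000.0000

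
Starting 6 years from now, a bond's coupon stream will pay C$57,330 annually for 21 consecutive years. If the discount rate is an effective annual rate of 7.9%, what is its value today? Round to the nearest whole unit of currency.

C$395,682

PV at t=5 (ordinary 21-year annuity): 57330 × a(21|0.079) = 57330 × 10.094201 = 578,700.5427
Discount back 5 years: 578,700.5427 × (1+0.079)^(−5) = 578,700.5427 × 0.683743 = 395,682.3389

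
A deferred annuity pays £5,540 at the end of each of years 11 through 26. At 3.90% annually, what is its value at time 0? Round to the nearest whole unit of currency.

PV at t=10 (ordinary 16-year annuity): 5540 × a(16|0.039) = 5540 × 11.738726 = 65,032.5443
Discount back 10 years: 65,032.5443 × (1+0.039)^(−10) = 65,032.5443 × 0.682094 = 44,358.3384

£44,358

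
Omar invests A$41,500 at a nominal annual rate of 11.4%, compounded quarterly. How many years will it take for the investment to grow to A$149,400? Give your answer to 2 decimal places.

11.40 years

Periodic rate i = 0.114/4 = 0.0285.
(1+i)^n = 149400/41500 = 3.60000, so n = ln 3.60000 / ln 1.0285 = 45.5825 quarters
= 45.5825/4 years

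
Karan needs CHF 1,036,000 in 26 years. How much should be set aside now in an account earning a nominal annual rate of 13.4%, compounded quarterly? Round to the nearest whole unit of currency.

Periodic rate i = 0.134/4 = 0.0335; n = 26 × 4 = 104 periods.
Discount factor = (1+0.0335)^(−104) = 0.032487; PV = 1,036,000 × 0.032487 = 33,656.5608

CHF 33,657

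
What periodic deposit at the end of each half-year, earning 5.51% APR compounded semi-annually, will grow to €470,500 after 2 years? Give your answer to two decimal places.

€112,874.21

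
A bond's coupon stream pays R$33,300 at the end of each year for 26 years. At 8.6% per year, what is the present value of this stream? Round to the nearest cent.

PV = 33300 × [1 − (1+0.086)^(−26)] / 0.086 = 33300 × 10.266694 = 341,880.9090

R$341,880.91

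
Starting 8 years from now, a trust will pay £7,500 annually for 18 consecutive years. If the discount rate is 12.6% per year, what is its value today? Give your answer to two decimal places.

Value one period before first payment (t=7): 7500 × [1 − (1+0.126)^(−18)] / 0.126 = 7500 × 6.999079 = 52,493.0914
PV₀ = 52,493.0914 / (1+0.126)^7 = 52,493.0914 / 2.294926 = 22,873.5417

£22,873.54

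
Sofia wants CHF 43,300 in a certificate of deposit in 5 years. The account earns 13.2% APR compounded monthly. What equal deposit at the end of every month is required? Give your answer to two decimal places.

CHF 513.35

With 12 periods per year: i = 0.011, n = 60.
FV-annuity factor = 84.348424; PMT = 43300 / 84.348424 = 513.3469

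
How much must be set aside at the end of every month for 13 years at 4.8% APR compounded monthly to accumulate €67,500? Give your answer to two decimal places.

i = 0.048/12 = 0.004 per month; n = 13·12 = 156.
FV-annuity factor = 216.014261; PMT = 67500 / 216.014261 = 312.4794

€312.48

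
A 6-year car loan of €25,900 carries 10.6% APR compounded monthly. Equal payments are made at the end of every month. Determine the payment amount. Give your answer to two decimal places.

€487.69

Periodic rate i = 0.106/12 = 0.00883333; n = 6 × 12 = 72 periods.
PMT = 25900 / ( [1 − (1+0.00883333)^(−72)] / 0.00883333 ) = 25900 / 53.107213 = 487.6927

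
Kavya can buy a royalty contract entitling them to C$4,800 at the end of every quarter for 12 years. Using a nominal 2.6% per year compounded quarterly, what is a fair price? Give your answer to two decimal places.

C$197,375.31

With 4 periods per year: i = 0.0065, n = 48.
PV = 4800 × [1 − (1+0.0065)^(−48)] / 0.0065 = 4800 × 41.119857 = 197,375.3133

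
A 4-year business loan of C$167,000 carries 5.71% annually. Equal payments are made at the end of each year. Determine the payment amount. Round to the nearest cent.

C$47,875.14

PMT = 167000 / ( [1 − (1+0.0571)^(−4)] / 0.0571 ) = 167000 / 3.488240 = 47,875.1402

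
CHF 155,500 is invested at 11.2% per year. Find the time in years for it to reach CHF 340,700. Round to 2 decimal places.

7.39 years

n = ln(340700/155500) / ln(1+0.112) = ln(2.19100) / 0.106160 = 7.3884 years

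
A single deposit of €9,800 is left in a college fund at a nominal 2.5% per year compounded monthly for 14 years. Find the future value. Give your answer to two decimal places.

€13,901.80

Periodic rate i = 0.025/12 = 0.00208333; n = 14 × 12 = 168 periods.
FV = 9,800 × (1 + 0.00208333)^168 = 13,901.7997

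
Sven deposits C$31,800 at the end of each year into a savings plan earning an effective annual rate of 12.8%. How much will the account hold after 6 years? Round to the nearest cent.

C$263,328.88

FV = PMT · [(1+i)^n − 1] / i = 31800 · 8.280782 = 263,328.8756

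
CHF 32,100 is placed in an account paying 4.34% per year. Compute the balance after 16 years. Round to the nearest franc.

FV = PV·(1+i)^n = 32,100 × 1.973392 = 63,345.8766

CHF 63,346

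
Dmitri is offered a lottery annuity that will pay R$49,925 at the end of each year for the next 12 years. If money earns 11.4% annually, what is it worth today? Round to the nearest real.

PV = 49925 × [1 − (1+0.114)^(−12)] / 0.114 = 49925 × 6.370484 = 318,046.3958

R$318,046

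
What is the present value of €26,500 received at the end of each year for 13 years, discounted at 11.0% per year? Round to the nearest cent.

PV = PMT · [1 − (1+i)^(−n)] / i = 26500 · 6.749870 = 178,871.5657

€178,871.57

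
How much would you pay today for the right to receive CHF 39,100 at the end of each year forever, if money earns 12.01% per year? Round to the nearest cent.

CHF 325,562.03

PV = C/r = 39100/0.1201 = 325,562.0316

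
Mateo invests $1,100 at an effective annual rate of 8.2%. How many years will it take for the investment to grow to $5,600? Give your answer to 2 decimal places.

n = ln(5600/1100) / ln(1+0.082) = ln(5.09091) / 0.078811 = 20.6501 years

20.65 years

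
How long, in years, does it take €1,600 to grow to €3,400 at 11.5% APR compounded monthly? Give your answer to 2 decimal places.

6.59 years

Periodic rate i = 0.115/12 = 0.00958333.
n = ln(3400/1600) / ln(1+0.00958333) = ln(2.12500) / 0.009538 = 79.0307 months
= 79.0307/12 years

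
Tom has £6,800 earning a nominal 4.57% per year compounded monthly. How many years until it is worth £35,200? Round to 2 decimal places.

36.04 years

Periodic rate i = 0.0457/12 = 0.00380833.
(1+i)^n = 35200/6800 = 5.17647, so n = ln 5.17647 / ln 1.00381 = 432.5389 months
= 432.5389/12 years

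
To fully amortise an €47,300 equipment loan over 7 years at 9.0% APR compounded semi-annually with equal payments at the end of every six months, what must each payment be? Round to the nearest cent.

€4,626.90

i = 0.09/2 = 0.045 per half-year; n = 7·2 = 14.
Annuity-PV factor = 10.222825; PMT = 47300 / 10.222825 = 4,626.9009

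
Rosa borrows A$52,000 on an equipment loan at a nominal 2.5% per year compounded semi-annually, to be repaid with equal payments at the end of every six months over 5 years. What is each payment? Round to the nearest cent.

A$5,564.16

With 2 periods per year: i = 0.0125, n = 10.
PMT = 52000 / ( [1 − (1+0.0125)^(−10)] / 0.0125 ) = 52000 / 9.345526 = 5,564.1598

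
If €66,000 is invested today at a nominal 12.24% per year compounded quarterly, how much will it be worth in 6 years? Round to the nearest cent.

i = 0.1224/4 = 0.0306 per quarter; n = 6·4 = 24.
FV = 66,000 × (1 + 0.0306)^24 = 136,052.7268

€136,052.73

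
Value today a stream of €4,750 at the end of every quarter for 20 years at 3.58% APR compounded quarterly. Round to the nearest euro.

€270,531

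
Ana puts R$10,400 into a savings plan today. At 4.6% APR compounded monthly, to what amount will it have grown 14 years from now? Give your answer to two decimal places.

R$19,778.09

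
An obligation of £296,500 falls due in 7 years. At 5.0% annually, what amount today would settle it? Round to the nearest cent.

Discount factor = (1+0.05)^(−7) = 0.710681; PV = 296,500 × 0.710681 = 210,717.0144

£210,717.01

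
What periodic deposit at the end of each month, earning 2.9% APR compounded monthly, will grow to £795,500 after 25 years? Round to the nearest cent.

£1,808.65

Periodic rate i = 0.029/12 = 0.00241667; n = 25 × 12 = 300 periods.
PMT = 795500 / ( [(1+0.00241667)^300 − 1] / 0.00241667 ) = 795500 / 439.831452 = 1,808.6474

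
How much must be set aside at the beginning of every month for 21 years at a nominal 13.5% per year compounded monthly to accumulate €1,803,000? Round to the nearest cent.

i = 0.135/12 = 0.01125 per month; n = 21·12 = 252.
FV-annuity factor × (1+i) = 1416.915014; PMT = 1.803e+06 / 1416.915014 = 1,272.4828

€1,272.48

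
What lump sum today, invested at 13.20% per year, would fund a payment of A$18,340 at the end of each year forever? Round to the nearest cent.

PV = C/r = 18340/0.132 = 138,939.3939

A$138,939.39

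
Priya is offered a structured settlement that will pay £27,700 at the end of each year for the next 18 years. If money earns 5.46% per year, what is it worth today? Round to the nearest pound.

£312,473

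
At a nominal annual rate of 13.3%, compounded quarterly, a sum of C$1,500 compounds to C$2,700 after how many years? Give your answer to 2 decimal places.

Periodic rate i = 0.133/4 = 0.03325.
n = ln(2700/1500) / ln(1+0.03325) = ln(1.80000) / 0.032709 = 17.9701 quarters
= 17.9701/4 years

4.49 years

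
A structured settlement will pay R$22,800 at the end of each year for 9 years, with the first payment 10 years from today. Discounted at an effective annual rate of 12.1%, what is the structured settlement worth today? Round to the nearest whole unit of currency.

R$43,293

PV at t=9 (ordinary 9-year annuity): 22800 × a(9|0.121) = 22800 × 5.308057 = 121,023.6889
PV₀ = 121,023.6889 / (1+0.121)^9 = 121,023.6889 / 2.795442 = 43,293.2185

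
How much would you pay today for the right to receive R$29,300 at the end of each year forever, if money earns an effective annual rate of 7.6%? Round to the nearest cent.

R$385,526.32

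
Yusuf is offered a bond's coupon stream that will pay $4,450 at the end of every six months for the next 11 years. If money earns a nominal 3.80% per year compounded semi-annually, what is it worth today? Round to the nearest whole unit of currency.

$79,409

With 2 periods per year: i = 0.019, n = 22.
Annuity factor a(22|0.019) = 17.844789; PV = 4450 × 17.844789 = 79,409.3124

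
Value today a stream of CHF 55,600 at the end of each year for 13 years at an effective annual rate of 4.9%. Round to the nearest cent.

PV = PMT · [1 − (1+i)^(−n)] / i = 55600 · 9.450383 = 525,441.3143

CHF 525,441.31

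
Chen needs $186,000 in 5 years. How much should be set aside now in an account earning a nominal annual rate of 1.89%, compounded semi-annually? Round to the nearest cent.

$169,303.07

With 2 periods per year: i = 0.00945, n = 10.
Discount factor = (1+0.00945)^(−10) = 0.910232; PV = 186,000 × 0.910232 = 169,303.0650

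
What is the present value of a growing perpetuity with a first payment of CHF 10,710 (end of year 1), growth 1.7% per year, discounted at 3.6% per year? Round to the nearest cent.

CHF 563,684.21

PV = D₁/(r − g) = 10710/(0.036 − 0.017) = 563,684.2105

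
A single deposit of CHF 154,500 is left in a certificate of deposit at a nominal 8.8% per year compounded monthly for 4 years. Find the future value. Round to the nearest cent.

CHF 219,402.89

Periodic rate i = 0.088/12 = 0.00733333; n = 4 × 12 = 48 periods.
154,500 × (1+0.00733333)^48 = 154,500 × 1.420083 = 219,402.8867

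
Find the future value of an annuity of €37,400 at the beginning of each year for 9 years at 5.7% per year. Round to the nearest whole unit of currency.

€448,671

FV = PMT · [(1+i)^n − 1] / i × (1+i) = 37400 · 11.996561 = 448,671.3890
(Beginning-of-period payments → annuity-due factor ×(1+i).)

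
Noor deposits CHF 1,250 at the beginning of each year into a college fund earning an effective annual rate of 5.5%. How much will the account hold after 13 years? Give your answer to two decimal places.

FV = 1250 × [(1+0.055)^13 − 1] / 0.055 × (1+i) = 1250 × 19.292572 = 24,115.7150
Payments are at the start of each period, so multiply by (1+i).

CHF 24,115.72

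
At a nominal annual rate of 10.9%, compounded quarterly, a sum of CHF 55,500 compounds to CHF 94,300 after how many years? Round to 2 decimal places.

4.93 years

Periodic rate i = 0.109/4 = 0.02725.
(1+i)^n = 94300/55500 = 1.69910, so n = ln 1.69910 / ln 1.02725 = 19.7170 quarters
= 19.7170/4 years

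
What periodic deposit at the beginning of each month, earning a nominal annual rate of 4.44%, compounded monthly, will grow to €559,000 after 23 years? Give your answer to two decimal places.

€1,163.37

i = 0.0444/12 = 0.0037 per month; n = 23·12 = 276.
PMT = 559000 / ( [(1+0.0037)^276 − 1] / 0.0037 × (1+i) ) = 559000 / 480.500205 = 1,163.3710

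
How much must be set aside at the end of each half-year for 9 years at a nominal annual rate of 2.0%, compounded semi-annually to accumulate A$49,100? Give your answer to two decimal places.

i = 0.02/2 = 0.01 per half-year; n = 9·2 = 18.
PMT = 49100 / ( [(1+0.01)^18 − 1] / 0.01 ) = 49100 / 19.614748 = 2,503.2186

A$2,503.22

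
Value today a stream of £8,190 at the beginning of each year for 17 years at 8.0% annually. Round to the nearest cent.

£80,682.71

PV = PMT · [1 − (1+i)^(−n)] / i × (1+i) = 8190 · 9.851369 = 80,682.7134
Payments are at the start of each period, so multiply by (1+i).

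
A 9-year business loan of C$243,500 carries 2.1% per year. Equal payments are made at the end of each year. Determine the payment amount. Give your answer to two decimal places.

Annuity-PV factor = 8.123419; PMT = 243500 / 8.123419 = 29,975.0621

C$29,975.06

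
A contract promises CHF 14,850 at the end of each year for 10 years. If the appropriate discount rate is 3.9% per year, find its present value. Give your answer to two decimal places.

PV = 14850 × [1 − (1+0.039)^(−10)] / 0.039 = 14850 × 8.151424 = 121,048.6466

CHF 121,048.65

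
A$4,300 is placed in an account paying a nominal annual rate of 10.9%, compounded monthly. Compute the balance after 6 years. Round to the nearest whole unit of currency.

A$8,245

Periodic rate i = 0.109/12 = 0.00908333; n = 6 × 12 = 72 periods.
FV = 4,300 × (1 + 0.00908333)^72 = 8,245.4591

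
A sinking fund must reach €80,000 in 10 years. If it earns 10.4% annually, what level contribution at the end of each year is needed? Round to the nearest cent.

€4,924.19

FV-annuity factor = 16.246335; PMT = 80000 / 16.246335 = 4,924.1876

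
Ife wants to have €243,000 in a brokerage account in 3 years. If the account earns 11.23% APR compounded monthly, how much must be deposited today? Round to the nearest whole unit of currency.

Periodic rate i = 0.1123/12 = 0.00935833; n = 3 × 12 = 36 periods.
PV = 243,000 / (1 + 0.00935833)^36 = 243,000 / 1.398406 = 173,769.2184

€173,769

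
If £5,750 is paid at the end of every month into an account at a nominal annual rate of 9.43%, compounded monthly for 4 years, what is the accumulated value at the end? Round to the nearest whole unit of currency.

i = 0.0943/12 = 0.00785833 per month; n = 4·12 = 48.
Accumulation factor s(48|0.00785833) = 58.033628; FV = 5750 × 58.033628 = 333,693.3613

£333,693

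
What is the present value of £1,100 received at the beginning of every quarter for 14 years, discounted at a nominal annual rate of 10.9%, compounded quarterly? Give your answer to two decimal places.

i = 0.109/4 = 0.02725 per quarter; n = 14·4 = 56.
Annuity factor a(56|0.02725) × (1+i) = 29.332646; PV = 1100 × 29.332646 = 32,265.9110
(Beginning-of-period payments → annuity-due factor ×(1+i).)

£32,265.91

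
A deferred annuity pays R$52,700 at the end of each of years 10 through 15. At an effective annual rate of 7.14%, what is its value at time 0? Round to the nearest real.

Value one period before first payment (t=9): 52700 × [1 − (1+0.0714)^(−6)] / 0.0714 = 52700 × 4.746008 = 250,114.6442
Discount back 9 years: 250,114.6442 × (1+0.0714)^(−9) = 250,114.6442 × 0.537570 = 134,454.1904

R$134,454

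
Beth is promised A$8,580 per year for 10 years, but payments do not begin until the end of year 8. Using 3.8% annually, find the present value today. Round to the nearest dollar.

PV at t=7 (ordinary 10-year annuity): 8580 × a(10|0.038) = 8580 × 8.192256 = 70,289.5586
Discount back 7 years: 70,289.5586 × (1+0.038)^(−7) = 70,289.5586 × 0.770227 = 54,138.8893

A$54,139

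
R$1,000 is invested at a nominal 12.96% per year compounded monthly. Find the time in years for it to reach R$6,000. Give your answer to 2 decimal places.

Periodic rate i = 0.1296/12 = 0.0108.
(1+i)^n = 6000/1000 = 6.00000, so n = ln 6.00000 / ln 1.0108 = 166.7979 months
= 166.7979/12 years

13.90 years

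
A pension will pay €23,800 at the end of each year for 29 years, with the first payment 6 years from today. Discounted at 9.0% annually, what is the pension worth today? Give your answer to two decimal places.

PV at t=5 (ordinary 29-year annuity): 23800 × a(29|0.09) = 23800 × 10.198283 = 242,719.1332
Discount back 5 years: 242,719.1332 × (1+0.09)^(−5) = 242,719.1332 × 0.649931 = 157,750.7827

€157,750.78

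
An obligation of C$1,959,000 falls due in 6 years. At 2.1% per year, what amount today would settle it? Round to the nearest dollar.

C$1,729,338

PV = FV·(1+i)^(−n) = 1,959,000 × 0.882766 = 1,729,338.3935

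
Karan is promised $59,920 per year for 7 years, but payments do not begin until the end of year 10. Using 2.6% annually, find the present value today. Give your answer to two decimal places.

$300,833.54

Value one period before first payment (t=9): 59920 × [1 − (1+0.026)^(−7)] / 0.026 = 59920 × 6.325294 = 379,011.5980
Discount back 9 years: 379,011.5980 × (1+0.026)^(−9) = 379,011.5980 × 0.793732 = 300,833.5391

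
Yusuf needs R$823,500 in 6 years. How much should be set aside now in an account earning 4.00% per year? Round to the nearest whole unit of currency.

PV = FV·(1+i)^(−n) = 823,500 × 0.790315 = 650,824.0119

R$650,824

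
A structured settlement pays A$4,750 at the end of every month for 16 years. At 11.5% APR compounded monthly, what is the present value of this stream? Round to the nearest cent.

With 12 periods per year: i = 0.00958333, n = 192.
PV = 4750 × [1 − (1+0.00958333)^(−192)] / 0.00958333 = 4750 × 87.629750 = 416,241.3120

A$416,241.31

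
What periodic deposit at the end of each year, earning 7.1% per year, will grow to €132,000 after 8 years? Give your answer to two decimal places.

€12,819.49

FV-annuity factor = 10.296824; PMT = 132000 / 10.296824 = 12,819.4864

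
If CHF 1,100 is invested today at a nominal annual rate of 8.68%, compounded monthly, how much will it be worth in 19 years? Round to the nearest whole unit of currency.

CHF 5,689

Periodic rate i = 0.0868/12 = 0.00723333; n = 19 × 12 = 228 periods.
FV = 1,100 × (1 + 0.00723333)^228 = 5,689.2258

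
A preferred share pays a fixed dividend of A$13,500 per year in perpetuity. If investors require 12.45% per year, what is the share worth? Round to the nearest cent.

PV = C/r = 13500/0.1245 = 108,433.7349

A$108,433.73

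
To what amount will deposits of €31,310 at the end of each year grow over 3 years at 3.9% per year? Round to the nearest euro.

Accumulation factor s(3|0.039) = 3.118521; FV = 31310 × 3.118521 = 97,640.8925

€97,641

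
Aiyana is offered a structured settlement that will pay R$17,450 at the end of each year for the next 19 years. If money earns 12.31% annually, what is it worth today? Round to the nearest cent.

R$126,138.04

Annuity factor a(19|0.1231) = 7.228541; PV = 17450 × 7.228541 = 126,138.0432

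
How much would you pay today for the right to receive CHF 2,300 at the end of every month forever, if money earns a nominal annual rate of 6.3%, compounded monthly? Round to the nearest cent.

Periodic rate i = 0.063/12 = 0.00525.
PV = PMT / i = 2300 / 0.00525 = 438,095.2381

CHF 438,095.24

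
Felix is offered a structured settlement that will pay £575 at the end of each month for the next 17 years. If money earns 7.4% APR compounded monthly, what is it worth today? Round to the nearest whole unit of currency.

i = 0.074/12 = 0.00616667 per month; n = 17·12 = 204.
PV = 575 × [1 − (1+0.00616667)^(−204)] / 0.00616667 = 575 × 115.893736 = 66,638.8980

£66,639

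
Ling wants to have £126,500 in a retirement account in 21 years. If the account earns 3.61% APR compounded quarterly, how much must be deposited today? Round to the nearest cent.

£59,474.21

Periodic rate i = 0.0361/4 = 0.009025; n = 21 × 4 = 84 periods.
PV = FV·(1+i)^(−n) = 126,500 × 0.470152 = 59,474.2110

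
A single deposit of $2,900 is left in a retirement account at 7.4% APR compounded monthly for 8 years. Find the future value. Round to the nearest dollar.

$5,233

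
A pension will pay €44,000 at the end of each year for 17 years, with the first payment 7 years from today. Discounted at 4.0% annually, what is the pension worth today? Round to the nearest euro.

€423,047

PV at t=6 (ordinary 17-year annuity): 44000 × a(17|0.04) = 44000 × 12.165669 = 535,289.4296
PV₀ = 535,289.4296 / (1+0.04)^6 = 535,289.4296 / 1.265319 = 423,047.0117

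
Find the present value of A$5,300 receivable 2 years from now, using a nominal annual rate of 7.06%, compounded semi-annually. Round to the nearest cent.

A$4,613.29

i = 0.0706/2 = 0.0353 per half-year; n = 2·2 = 4.
PV = 5,300 / (1 + 0.0353)^4 = 5,300 / 1.148854 = 4,613.2927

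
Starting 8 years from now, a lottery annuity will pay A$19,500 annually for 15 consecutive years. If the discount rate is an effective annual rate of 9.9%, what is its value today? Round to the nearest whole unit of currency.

PV at t=7 (ordinary 15-year annuity): 19500 × a(15|0.099) = 19500 × 7.649693 = 149,169.0219
Discount back 7 years: 149,169.0219 × (1+0.099)^(−7) = 149,169.0219 × 0.516436 = 77,036.1899

A$77,036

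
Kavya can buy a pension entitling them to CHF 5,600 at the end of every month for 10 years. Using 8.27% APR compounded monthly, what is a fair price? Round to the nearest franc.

CHF 456,178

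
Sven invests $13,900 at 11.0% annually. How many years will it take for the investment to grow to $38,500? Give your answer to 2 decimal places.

9.76 years

n = ln(38500/13900) / ln(1+0.11) = ln(2.76978) / 0.104360 = 9.7621 years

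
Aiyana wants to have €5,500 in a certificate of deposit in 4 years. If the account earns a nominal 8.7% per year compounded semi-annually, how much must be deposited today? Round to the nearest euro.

€3,912

i = 0.087/2 = 0.0435 per half-year; n = 4·2 = 8.
PV = 5,500 / (1 + 0.0435)^8 = 5,500 / 1.405852 = 3,912.2181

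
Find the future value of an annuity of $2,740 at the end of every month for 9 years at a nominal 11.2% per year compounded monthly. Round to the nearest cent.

$507,096.30

Periodic rate i = 0.112/12 = 0.00933333; n = 9 × 12 = 108 periods.
FV = PMT · [(1+i)^n − 1] / i = 2740 · 185.071643 = 507,096.3029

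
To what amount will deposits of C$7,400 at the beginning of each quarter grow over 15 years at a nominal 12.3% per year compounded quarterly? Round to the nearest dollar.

With 4 periods per year: i = 0.03075, n = 60.
Accumulation factor s(60|0.03075) × (1+i) = 172.784237; FV = 7400 × 172.784237 = 1,278,603.3529
(annuity-due: payments at period start, so ×(1+i).)

C$1,278,603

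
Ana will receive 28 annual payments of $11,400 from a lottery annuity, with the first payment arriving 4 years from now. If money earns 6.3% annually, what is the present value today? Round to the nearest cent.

PV at t=3 (ordinary 28-year annuity): 11400 × a(28|0.063) = 11400 × 13.004032 = 148,245.9696
PV₀ = 148,245.9696 / (1+0.063)^3 = 148,245.9696 / 1.201157 = 123,419.3063

$123,419.31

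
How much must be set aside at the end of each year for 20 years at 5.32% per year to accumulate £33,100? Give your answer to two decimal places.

£967.65

FV-annuity factor = 34.206609; PMT = 33100 / 34.206609 = 967.6493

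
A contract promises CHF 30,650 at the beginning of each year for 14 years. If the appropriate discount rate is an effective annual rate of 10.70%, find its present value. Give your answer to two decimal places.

PV = 30650 × [1 − (1+0.107)^(−14)] / 0.107 × (1+i) = 30650 × 7.852939 = 240,692.5690
Payments are at the start of each period, so multiply by (1+i).

CHF 240,692.57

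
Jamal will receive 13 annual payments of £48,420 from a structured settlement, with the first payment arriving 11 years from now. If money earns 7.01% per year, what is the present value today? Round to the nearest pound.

£205,409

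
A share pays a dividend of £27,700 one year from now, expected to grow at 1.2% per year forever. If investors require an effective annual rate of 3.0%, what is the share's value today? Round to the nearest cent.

PV = PMT / (i − g) = 27700 / (0.03 − 0.012) = 27700 / 0.018000 = 1,538,888.8889

£1,538,888.89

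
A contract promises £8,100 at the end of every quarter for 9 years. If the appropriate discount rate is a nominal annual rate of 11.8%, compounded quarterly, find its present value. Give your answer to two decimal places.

£178,167.98

With 4 periods per year: i = 0.0295, n = 36.
Annuity factor a(36|0.0295) = 21.996047; PV = 8100 × 21.996047 = 178,167.9837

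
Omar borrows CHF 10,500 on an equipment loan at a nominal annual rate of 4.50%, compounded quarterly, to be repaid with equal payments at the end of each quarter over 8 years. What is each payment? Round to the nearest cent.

CHF 392.55

i = 0.045/4 = 0.01125 per quarter; n = 8·4 = 32.
PMT = 10500 / ( [1 − (1+0.01125)^(−32)] / 0.01125 ) = 10500 / 26.748442 = 392.5462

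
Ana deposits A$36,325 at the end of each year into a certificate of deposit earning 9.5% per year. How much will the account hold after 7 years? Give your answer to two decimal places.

FV = 36325 × [(1+0.095)^7 − 1] / 0.095 = 36325 × 9.342648 = 339,371.7063

A$339,371.71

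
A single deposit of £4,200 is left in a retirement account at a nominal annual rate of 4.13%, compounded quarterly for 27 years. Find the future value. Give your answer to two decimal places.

i = 0.0413/4 = 0.010325 per quarter; n = 27·4 = 108.
FV = 4,200 × (1 + 0.010325)^108 = 12,736.4396

£12,736.44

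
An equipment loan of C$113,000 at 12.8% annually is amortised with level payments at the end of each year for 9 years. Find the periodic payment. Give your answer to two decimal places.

C$21,856.69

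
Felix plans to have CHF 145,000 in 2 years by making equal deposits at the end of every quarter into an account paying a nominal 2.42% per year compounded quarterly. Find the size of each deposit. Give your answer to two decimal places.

CHF 17,744.68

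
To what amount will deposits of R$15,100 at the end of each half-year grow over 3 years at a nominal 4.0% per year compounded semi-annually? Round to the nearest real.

R$95,253

Periodic rate i = 0.04/2 = 0.02; n = 3 × 2 = 6 periods.
Accumulation factor s(6|0.02) = 6.308121; FV = 15100 × 6.308121 = 95,252.6265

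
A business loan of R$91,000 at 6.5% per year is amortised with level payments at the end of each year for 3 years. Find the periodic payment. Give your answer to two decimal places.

Annuity-PV factor = 2.648476; PMT = 91000 / 2.648476 = 34,359.3889

R$34,359.39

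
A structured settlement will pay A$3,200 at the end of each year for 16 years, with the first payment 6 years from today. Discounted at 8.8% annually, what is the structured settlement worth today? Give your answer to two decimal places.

A$17,665.17

Value one period before first payment (t=5): 3200 × [1 − (1+0.088)^(−16)] / 0.088 = 3200 × 8.416128 = 26,931.6106
Discount back 5 years: 26,931.6106 × (1+0.088)^(−5) = 26,931.6106 × 0.655927 = 17,665.1711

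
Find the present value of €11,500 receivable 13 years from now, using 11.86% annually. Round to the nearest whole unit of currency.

€2,679

PV = FV·(1+i)^(−n) = 11,500 × 0.232931 = 2,678.7072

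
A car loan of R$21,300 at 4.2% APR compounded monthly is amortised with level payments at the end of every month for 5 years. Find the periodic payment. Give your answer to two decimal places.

R$394.20

i = 0.042/12 = 0.0035 per month; n = 5·12 = 60.
Annuity-PV factor = 54.033858; PMT = 21300 / 54.033858 = 394.1973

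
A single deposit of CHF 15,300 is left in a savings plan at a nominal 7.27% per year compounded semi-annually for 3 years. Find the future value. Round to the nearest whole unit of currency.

CHF 18,955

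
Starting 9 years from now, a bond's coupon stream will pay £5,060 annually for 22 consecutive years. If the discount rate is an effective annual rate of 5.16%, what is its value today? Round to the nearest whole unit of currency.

Value one period before first payment (t=8): 5060 × [1 − (1+0.0516)^(−22)] / 0.0516 = 5060 × 12.973098 = 65,643.8741
PV₀ = 65,643.8741 / (1+0.0516)^8 = 65,643.8741 / 1.495563 = 43,892.4259

£43,892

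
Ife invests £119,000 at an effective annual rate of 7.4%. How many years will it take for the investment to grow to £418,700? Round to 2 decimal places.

17.62 years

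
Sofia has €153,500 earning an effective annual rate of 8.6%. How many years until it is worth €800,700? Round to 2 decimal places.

(1+i)^n = 800700/153500 = 5.21629, so n = ln 5.21629 / ln 1.086 = 20.0213 years

20.02 years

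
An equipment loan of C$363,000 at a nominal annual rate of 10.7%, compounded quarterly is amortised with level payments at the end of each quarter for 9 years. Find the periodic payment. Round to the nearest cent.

With 4 periods per year: i = 0.02675, n = 36.
PMT = 363000 / ( [1 − (1+0.02675)^(−36)] / 0.02675 ) = 363000 / 22.930557 = 15,830.4048

C$15,830.40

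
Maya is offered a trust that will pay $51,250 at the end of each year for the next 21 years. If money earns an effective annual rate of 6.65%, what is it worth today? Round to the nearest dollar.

PV = 51250 × [1 − (1+0.0665)^(−21)] / 0.0665 = 51250 × 11.147140 = 571,290.9176

$571,291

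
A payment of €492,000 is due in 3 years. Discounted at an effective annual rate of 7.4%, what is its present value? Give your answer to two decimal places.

€397,147.89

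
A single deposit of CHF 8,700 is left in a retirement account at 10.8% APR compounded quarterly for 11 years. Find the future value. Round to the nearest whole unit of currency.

With 4 periods per year: i = 0.027, n = 44.
8,700 × (1+0.027)^44 = 8,700 × 3.229234 = 28,094.3359

CHF 28,094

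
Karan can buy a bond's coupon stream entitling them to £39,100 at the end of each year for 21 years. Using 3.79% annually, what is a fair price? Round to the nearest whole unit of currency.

Annuity factor a(21|0.0379) = 14.304443; PV = 39100 × 14.304443 = 559,303.7021

£559,304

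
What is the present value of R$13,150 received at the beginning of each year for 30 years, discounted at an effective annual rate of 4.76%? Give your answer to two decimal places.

Annuity factor a(30|0.0476) × (1+i) = 16.554294; PV = 13150 × 16.554294 = 217,688.9657
(annuity-due: payments at period start, so ×(1+i).)

R$217,688.97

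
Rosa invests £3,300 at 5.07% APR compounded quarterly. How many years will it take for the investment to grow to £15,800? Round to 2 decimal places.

31.08 years

Periodic rate i = 0.0507/4 = 0.012675.
(1+i)^n = 15800/3300 = 4.78788, so n = ln 4.78788 / ln 1.01267 = 124.3386 quarters
= 124.3386/4 years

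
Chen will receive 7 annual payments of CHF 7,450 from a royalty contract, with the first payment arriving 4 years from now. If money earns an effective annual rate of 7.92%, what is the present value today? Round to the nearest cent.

Value one period before first payment (t=3): 7450 × [1 − (1+0.0792)^(−7)] / 0.0792 = 7450 × 5.220645 = 38,893.8081
Discount back 3 years: 38,893.8081 × (1+0.0792)^(−3) = 38,893.8081 × 0.795599 = 30,943.8721

CHF 30,943.87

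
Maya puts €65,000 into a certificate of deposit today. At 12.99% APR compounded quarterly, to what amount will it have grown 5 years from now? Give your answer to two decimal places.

€123,169.80

i = 0.1299/4 = 0.032475 per quarter; n = 5·4 = 20.
FV = PV·(1+i)^n = 65,000 × 1.894920 = 123,169.8035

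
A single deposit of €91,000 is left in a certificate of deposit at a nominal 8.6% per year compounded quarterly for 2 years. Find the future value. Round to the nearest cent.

€107,881.84

With 4 periods per year: i = 0.0215, n = 8.
FV = PV·(1+i)^n = 91,000 × 1.185515 = 107,881.8437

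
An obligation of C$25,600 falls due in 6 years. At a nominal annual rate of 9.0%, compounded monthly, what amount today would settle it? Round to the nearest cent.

i = 0.09/12 = 0.0075 per month; n = 6·12 = 72.
PV = FV·(1+i)^(−n) = 25,600 × 0.583924 = 14,948.4450

C$14,948.45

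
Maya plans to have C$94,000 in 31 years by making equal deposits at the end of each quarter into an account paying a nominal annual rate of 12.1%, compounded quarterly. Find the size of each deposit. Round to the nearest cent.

C$72.43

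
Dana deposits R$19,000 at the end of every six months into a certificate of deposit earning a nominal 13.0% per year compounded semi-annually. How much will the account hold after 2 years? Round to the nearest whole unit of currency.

i = 0.13/2 = 0.065 per half-year; n = 2·2 = 4.
FV = PMT · [(1+i)^n − 1] / i = 19000 · 4.407175 = 83,736.3179

R$83,736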